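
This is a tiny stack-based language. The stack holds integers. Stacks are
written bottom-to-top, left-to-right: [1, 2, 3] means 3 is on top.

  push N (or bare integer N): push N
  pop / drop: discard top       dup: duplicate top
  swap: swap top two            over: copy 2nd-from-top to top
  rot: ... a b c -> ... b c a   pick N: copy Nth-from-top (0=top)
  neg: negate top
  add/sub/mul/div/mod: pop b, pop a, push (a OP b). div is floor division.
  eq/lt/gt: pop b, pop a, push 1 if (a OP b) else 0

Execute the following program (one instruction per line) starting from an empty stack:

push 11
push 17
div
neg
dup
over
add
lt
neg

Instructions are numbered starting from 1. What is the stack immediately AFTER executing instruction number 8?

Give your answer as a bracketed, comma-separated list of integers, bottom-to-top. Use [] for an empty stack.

Step 1 ('push 11'): [11]
Step 2 ('push 17'): [11, 17]
Step 3 ('div'): [0]
Step 4 ('neg'): [0]
Step 5 ('dup'): [0, 0]
Step 6 ('over'): [0, 0, 0]
Step 7 ('add'): [0, 0]
Step 8 ('lt'): [0]

Answer: [0]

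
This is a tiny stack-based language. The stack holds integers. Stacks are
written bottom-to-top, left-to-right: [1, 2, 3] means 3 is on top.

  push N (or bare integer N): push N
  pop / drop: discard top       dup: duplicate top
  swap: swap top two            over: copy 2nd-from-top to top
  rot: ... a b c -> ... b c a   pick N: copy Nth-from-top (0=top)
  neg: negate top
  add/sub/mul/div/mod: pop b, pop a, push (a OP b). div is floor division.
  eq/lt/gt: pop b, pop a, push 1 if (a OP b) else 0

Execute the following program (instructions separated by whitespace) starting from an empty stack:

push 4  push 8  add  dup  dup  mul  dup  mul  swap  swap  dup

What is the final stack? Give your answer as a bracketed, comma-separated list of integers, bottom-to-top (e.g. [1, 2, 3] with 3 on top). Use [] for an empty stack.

After 'push 4': [4]
After 'push 8': [4, 8]
After 'add': [12]
After 'dup': [12, 12]
After 'dup': [12, 12, 12]
After 'mul': [12, 144]
After 'dup': [12, 144, 144]
After 'mul': [12, 20736]
After 'swap': [20736, 12]
After 'swap': [12, 20736]
After 'dup': [12, 20736, 20736]

Answer: [12, 20736, 20736]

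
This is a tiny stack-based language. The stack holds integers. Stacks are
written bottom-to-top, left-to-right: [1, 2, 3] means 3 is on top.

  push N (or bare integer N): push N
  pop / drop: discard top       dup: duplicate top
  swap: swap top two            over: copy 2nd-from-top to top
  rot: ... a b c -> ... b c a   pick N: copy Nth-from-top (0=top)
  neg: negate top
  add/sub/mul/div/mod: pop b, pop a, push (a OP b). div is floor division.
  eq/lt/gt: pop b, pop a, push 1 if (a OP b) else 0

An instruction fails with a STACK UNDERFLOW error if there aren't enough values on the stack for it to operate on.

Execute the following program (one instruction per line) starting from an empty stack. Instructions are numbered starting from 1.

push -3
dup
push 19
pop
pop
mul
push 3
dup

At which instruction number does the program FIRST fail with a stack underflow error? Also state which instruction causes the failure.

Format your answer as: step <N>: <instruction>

Step 1 ('push -3'): stack = [-3], depth = 1
Step 2 ('dup'): stack = [-3, -3], depth = 2
Step 3 ('push 19'): stack = [-3, -3, 19], depth = 3
Step 4 ('pop'): stack = [-3, -3], depth = 2
Step 5 ('pop'): stack = [-3], depth = 1
Step 6 ('mul'): needs 2 value(s) but depth is 1 — STACK UNDERFLOW

Answer: step 6: mul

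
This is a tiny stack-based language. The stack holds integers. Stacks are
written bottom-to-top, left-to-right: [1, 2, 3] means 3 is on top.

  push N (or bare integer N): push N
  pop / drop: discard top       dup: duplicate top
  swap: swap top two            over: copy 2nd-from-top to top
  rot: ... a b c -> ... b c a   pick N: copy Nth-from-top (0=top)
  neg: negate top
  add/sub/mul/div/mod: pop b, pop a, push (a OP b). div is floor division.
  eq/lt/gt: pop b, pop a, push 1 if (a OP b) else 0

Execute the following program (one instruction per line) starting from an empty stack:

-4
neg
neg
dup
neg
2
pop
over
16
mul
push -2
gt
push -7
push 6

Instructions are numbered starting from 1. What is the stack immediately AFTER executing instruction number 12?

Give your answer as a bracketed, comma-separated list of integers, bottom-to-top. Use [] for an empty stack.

Step 1 ('-4'): [-4]
Step 2 ('neg'): [4]
Step 3 ('neg'): [-4]
Step 4 ('dup'): [-4, -4]
Step 5 ('neg'): [-4, 4]
Step 6 ('2'): [-4, 4, 2]
Step 7 ('pop'): [-4, 4]
Step 8 ('over'): [-4, 4, -4]
Step 9 ('16'): [-4, 4, -4, 16]
Step 10 ('mul'): [-4, 4, -64]
Step 11 ('push -2'): [-4, 4, -64, -2]
Step 12 ('gt'): [-4, 4, 0]

Answer: [-4, 4, 0]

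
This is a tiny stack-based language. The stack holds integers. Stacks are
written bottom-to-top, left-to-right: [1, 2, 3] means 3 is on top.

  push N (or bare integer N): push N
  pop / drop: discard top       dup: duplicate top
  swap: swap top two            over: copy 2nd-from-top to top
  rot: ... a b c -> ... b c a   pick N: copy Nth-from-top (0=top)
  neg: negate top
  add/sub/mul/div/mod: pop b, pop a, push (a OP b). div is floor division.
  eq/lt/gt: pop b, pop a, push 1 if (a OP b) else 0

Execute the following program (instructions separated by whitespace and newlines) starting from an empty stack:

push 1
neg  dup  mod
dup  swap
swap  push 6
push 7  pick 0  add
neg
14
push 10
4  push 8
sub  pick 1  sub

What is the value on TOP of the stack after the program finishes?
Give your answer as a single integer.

Answer: -14

Derivation:
After 'push 1': [1]
After 'neg': [-1]
After 'dup': [-1, -1]
After 'mod': [0]
After 'dup': [0, 0]
After 'swap': [0, 0]
After 'swap': [0, 0]
After 'push 6': [0, 0, 6]
After 'push 7': [0, 0, 6, 7]
After 'pick 0': [0, 0, 6, 7, 7]
After 'add': [0, 0, 6, 14]
After 'neg': [0, 0, 6, -14]
After 'push 14': [0, 0, 6, -14, 14]
After 'push 10': [0, 0, 6, -14, 14, 10]
After 'push 4': [0, 0, 6, -14, 14, 10, 4]
After 'push 8': [0, 0, 6, -14, 14, 10, 4, 8]
After 'sub': [0, 0, 6, -14, 14, 10, -4]
After 'pick 1': [0, 0, 6, -14, 14, 10, -4, 10]
After 'sub': [0, 0, 6, -14, 14, 10, -14]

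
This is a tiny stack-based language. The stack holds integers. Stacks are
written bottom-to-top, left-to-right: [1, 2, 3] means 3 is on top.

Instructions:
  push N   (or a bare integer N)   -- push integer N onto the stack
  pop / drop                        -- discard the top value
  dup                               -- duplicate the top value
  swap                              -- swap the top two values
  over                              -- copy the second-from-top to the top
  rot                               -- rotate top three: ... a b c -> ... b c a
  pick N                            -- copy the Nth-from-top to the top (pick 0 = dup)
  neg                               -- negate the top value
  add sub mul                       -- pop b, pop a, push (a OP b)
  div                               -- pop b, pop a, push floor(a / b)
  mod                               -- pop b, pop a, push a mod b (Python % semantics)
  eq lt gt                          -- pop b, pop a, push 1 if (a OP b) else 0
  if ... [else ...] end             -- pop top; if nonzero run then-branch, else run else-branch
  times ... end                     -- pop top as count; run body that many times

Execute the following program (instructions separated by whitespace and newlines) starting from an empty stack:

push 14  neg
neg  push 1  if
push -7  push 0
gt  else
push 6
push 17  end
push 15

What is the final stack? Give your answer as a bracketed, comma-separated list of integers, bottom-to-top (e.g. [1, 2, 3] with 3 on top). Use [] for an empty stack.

Answer: [14, 0, 15]

Derivation:
After 'push 14': [14]
After 'neg': [-14]
After 'neg': [14]
After 'push 1': [14, 1]
After 'if': [14]
After 'push -7': [14, -7]
After 'push 0': [14, -7, 0]
After 'gt': [14, 0]
After 'push 15': [14, 0, 15]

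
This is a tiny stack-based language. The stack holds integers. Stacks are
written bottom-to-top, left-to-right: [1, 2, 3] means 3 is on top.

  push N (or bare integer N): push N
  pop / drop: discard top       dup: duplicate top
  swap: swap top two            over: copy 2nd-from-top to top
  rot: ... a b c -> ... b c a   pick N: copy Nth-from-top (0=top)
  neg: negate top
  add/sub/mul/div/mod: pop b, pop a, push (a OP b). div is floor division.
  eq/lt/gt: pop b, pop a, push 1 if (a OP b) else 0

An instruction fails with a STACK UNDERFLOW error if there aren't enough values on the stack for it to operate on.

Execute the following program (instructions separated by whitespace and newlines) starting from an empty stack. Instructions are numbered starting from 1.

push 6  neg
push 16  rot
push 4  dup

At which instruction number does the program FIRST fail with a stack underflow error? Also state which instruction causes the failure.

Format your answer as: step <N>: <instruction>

Step 1 ('push 6'): stack = [6], depth = 1
Step 2 ('neg'): stack = [-6], depth = 1
Step 3 ('push 16'): stack = [-6, 16], depth = 2
Step 4 ('rot'): needs 3 value(s) but depth is 2 — STACK UNDERFLOW

Answer: step 4: rot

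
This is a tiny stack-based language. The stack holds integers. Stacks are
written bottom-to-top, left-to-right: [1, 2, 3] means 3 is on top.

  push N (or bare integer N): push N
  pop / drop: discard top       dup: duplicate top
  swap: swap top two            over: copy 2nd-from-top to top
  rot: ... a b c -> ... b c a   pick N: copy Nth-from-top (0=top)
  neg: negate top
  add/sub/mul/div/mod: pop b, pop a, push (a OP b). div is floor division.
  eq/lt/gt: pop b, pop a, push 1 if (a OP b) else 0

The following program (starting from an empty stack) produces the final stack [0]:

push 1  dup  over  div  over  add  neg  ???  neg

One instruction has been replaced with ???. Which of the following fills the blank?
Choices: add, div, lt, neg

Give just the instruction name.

Answer: lt

Derivation:
Stack before ???: [1, -2]
Stack after ???:  [0]
Checking each choice:
  add: produces [1]
  div: produces [1]
  lt: MATCH
  neg: produces [1, -2]


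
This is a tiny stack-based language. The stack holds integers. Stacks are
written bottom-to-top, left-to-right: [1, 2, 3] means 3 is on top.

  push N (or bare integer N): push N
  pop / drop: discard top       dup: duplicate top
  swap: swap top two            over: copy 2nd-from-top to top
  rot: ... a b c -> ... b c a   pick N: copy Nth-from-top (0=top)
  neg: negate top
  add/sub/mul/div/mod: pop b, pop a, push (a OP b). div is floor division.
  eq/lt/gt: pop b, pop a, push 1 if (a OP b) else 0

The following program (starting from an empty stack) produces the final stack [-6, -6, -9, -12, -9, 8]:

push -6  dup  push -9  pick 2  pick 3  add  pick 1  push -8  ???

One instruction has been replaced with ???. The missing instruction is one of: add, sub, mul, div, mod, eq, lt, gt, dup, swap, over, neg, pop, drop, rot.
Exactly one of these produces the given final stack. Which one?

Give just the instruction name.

Stack before ???: [-6, -6, -9, -12, -9, -8]
Stack after ???:  [-6, -6, -9, -12, -9, 8]
The instruction that transforms [-6, -6, -9, -12, -9, -8] -> [-6, -6, -9, -12, -9, 8] is: neg

Answer: neg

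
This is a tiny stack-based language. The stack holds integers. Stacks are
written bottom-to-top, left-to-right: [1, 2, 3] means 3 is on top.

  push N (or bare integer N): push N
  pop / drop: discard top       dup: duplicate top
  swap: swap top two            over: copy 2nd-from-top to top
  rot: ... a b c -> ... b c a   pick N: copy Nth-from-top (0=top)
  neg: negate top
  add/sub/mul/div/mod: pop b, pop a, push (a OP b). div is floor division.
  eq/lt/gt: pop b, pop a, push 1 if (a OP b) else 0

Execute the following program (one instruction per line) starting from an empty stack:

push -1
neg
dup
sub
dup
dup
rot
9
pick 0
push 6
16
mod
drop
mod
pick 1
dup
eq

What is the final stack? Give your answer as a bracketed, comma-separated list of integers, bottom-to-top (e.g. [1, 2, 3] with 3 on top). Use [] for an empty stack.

After 'push -1': [-1]
After 'neg': [1]
After 'dup': [1, 1]
After 'sub': [0]
After 'dup': [0, 0]
After 'dup': [0, 0, 0]
After 'rot': [0, 0, 0]
After 'push 9': [0, 0, 0, 9]
After 'pick 0': [0, 0, 0, 9, 9]
After 'push 6': [0, 0, 0, 9, 9, 6]
After 'push 16': [0, 0, 0, 9, 9, 6, 16]
After 'mod': [0, 0, 0, 9, 9, 6]
After 'drop': [0, 0, 0, 9, 9]
After 'mod': [0, 0, 0, 0]
After 'pick 1': [0, 0, 0, 0, 0]
After 'dup': [0, 0, 0, 0, 0, 0]
After 'eq': [0, 0, 0, 0, 1]

Answer: [0, 0, 0, 0, 1]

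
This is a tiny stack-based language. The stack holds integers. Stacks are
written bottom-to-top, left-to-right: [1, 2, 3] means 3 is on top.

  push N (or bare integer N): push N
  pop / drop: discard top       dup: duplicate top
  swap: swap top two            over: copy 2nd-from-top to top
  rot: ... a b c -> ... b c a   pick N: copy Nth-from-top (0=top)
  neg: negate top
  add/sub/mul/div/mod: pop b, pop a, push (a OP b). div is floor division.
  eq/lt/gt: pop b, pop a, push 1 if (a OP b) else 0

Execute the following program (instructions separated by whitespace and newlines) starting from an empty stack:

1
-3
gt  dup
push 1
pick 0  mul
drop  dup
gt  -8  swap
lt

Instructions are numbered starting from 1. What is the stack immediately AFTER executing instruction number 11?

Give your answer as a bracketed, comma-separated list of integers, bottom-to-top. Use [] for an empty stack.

Answer: [1, 0, -8]

Derivation:
Step 1 ('1'): [1]
Step 2 ('-3'): [1, -3]
Step 3 ('gt'): [1]
Step 4 ('dup'): [1, 1]
Step 5 ('push 1'): [1, 1, 1]
Step 6 ('pick 0'): [1, 1, 1, 1]
Step 7 ('mul'): [1, 1, 1]
Step 8 ('drop'): [1, 1]
Step 9 ('dup'): [1, 1, 1]
Step 10 ('gt'): [1, 0]
Step 11 ('-8'): [1, 0, -8]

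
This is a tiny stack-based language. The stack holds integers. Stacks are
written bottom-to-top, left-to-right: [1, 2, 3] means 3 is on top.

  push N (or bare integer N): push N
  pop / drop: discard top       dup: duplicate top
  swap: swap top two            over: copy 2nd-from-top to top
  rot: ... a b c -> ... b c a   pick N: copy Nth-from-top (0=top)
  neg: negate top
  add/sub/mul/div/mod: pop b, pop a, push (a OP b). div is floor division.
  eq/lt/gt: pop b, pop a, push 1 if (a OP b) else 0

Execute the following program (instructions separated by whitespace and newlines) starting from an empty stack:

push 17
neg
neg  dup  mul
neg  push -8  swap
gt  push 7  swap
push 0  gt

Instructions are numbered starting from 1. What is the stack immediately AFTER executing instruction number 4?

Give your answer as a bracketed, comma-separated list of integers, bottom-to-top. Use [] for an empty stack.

Step 1 ('push 17'): [17]
Step 2 ('neg'): [-17]
Step 3 ('neg'): [17]
Step 4 ('dup'): [17, 17]

Answer: [17, 17]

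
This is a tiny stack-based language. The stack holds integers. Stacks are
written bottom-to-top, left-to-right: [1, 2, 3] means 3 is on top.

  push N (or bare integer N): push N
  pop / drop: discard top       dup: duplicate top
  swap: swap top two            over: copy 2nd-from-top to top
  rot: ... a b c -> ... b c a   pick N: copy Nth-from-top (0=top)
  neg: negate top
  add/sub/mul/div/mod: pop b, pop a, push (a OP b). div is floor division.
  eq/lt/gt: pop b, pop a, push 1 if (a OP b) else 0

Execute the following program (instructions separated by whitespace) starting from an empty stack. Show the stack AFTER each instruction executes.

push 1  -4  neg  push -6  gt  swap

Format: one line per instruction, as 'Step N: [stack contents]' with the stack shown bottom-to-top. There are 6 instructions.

Step 1: [1]
Step 2: [1, -4]
Step 3: [1, 4]
Step 4: [1, 4, -6]
Step 5: [1, 1]
Step 6: [1, 1]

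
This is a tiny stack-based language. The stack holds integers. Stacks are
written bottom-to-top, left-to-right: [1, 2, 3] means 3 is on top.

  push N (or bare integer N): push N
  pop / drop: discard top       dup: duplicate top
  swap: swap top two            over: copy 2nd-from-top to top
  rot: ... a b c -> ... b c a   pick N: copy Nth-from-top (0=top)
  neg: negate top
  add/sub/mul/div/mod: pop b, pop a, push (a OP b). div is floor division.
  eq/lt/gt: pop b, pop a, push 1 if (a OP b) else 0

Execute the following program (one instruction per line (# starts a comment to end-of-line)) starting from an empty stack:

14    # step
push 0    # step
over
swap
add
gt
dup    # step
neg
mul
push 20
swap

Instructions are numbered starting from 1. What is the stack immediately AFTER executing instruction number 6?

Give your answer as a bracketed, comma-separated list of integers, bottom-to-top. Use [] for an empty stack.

Answer: [0]

Derivation:
Step 1 ('14'): [14]
Step 2 ('push 0'): [14, 0]
Step 3 ('over'): [14, 0, 14]
Step 4 ('swap'): [14, 14, 0]
Step 5 ('add'): [14, 14]
Step 6 ('gt'): [0]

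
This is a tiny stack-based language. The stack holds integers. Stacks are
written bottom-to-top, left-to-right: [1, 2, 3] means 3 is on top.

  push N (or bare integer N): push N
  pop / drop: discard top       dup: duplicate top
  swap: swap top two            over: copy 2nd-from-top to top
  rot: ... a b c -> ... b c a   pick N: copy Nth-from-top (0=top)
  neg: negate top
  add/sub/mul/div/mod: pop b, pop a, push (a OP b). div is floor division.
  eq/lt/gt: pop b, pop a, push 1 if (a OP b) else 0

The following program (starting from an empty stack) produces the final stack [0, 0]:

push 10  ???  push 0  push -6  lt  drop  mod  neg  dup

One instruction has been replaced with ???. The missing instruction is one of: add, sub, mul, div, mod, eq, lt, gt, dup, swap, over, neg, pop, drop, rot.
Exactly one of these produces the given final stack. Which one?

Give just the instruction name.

Stack before ???: [10]
Stack after ???:  [10, 10]
The instruction that transforms [10] -> [10, 10] is: dup

Answer: dup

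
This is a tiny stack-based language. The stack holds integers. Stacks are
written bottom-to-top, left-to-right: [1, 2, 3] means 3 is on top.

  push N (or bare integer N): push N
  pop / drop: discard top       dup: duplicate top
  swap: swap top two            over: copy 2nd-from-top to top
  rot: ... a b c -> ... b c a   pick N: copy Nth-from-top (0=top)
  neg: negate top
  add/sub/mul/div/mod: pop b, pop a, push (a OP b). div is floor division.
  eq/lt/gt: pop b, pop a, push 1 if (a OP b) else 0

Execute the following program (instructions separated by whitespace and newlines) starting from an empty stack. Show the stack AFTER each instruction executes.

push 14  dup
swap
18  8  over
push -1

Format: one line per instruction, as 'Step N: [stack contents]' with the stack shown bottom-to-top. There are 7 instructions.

Step 1: [14]
Step 2: [14, 14]
Step 3: [14, 14]
Step 4: [14, 14, 18]
Step 5: [14, 14, 18, 8]
Step 6: [14, 14, 18, 8, 18]
Step 7: [14, 14, 18, 8, 18, -1]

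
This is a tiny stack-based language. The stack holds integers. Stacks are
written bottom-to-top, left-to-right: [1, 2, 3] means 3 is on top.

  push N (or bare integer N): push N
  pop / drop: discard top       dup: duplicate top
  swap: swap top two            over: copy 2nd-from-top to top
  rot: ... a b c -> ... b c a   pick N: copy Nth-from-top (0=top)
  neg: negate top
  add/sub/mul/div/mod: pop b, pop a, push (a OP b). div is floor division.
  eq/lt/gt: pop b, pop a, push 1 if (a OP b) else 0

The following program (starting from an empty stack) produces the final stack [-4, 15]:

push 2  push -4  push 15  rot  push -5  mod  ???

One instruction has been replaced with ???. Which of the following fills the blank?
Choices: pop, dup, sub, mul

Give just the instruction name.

Stack before ???: [-4, 15, -3]
Stack after ???:  [-4, 15]
Checking each choice:
  pop: MATCH
  dup: produces [-4, 15, -3, -3]
  sub: produces [-4, 18]
  mul: produces [-4, -45]


Answer: pop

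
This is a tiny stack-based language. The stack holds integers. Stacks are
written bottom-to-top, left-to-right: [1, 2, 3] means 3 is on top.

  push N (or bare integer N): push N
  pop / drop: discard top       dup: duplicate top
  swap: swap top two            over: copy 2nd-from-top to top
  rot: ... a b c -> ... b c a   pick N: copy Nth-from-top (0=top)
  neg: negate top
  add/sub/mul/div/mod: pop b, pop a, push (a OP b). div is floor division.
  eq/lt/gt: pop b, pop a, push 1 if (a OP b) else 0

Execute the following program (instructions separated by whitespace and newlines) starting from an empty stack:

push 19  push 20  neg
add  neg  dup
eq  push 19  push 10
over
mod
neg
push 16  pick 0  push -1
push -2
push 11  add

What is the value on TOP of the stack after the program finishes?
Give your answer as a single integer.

After 'push 19': [19]
After 'push 20': [19, 20]
After 'neg': [19, -20]
After 'add': [-1]
After 'neg': [1]
After 'dup': [1, 1]
After 'eq': [1]
After 'push 19': [1, 19]
After 'push 10': [1, 19, 10]
After 'over': [1, 19, 10, 19]
After 'mod': [1, 19, 10]
After 'neg': [1, 19, -10]
After 'push 16': [1, 19, -10, 16]
After 'pick 0': [1, 19, -10, 16, 16]
After 'push -1': [1, 19, -10, 16, 16, -1]
After 'push -2': [1, 19, -10, 16, 16, -1, -2]
After 'push 11': [1, 19, -10, 16, 16, -1, -2, 11]
After 'add': [1, 19, -10, 16, 16, -1, 9]

Answer: 9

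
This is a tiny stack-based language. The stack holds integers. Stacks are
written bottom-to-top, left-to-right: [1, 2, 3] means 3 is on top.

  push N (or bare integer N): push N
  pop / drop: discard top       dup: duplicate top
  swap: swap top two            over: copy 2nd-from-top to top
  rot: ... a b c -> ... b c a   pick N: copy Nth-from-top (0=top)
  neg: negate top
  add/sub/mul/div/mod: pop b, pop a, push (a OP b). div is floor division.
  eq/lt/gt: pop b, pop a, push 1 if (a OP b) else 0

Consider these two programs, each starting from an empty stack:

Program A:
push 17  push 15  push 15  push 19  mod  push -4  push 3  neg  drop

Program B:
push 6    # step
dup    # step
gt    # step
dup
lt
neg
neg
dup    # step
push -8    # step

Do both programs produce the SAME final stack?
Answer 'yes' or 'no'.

Answer: no

Derivation:
Program A trace:
  After 'push 17': [17]
  After 'push 15': [17, 15]
  After 'push 15': [17, 15, 15]
  After 'push 19': [17, 15, 15, 19]
  After 'mod': [17, 15, 15]
  After 'push -4': [17, 15, 15, -4]
  After 'push 3': [17, 15, 15, -4, 3]
  After 'neg': [17, 15, 15, -4, -3]
  After 'drop': [17, 15, 15, -4]
Program A final stack: [17, 15, 15, -4]

Program B trace:
  After 'push 6': [6]
  After 'dup': [6, 6]
  After 'gt': [0]
  After 'dup': [0, 0]
  After 'lt': [0]
  After 'neg': [0]
  After 'neg': [0]
  After 'dup': [0, 0]
  After 'push -8': [0, 0, -8]
Program B final stack: [0, 0, -8]
Same: no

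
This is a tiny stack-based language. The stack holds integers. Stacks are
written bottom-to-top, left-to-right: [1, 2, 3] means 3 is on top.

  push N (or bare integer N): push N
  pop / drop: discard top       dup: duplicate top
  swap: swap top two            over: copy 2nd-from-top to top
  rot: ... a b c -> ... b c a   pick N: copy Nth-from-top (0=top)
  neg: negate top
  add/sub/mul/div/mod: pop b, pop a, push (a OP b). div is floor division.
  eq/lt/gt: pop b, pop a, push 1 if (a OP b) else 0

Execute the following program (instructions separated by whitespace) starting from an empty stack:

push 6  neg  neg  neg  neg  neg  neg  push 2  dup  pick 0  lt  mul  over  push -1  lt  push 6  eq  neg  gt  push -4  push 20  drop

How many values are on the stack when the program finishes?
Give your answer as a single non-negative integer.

Answer: 3

Derivation:
After 'push 6': stack = [6] (depth 1)
After 'neg': stack = [-6] (depth 1)
After 'neg': stack = [6] (depth 1)
After 'neg': stack = [-6] (depth 1)
After 'neg': stack = [6] (depth 1)
After 'neg': stack = [-6] (depth 1)
After 'neg': stack = [6] (depth 1)
After 'push 2': stack = [6, 2] (depth 2)
After 'dup': stack = [6, 2, 2] (depth 3)
After 'pick 0': stack = [6, 2, 2, 2] (depth 4)
  ...
After 'over': stack = [6, 0, 6] (depth 3)
After 'push -1': stack = [6, 0, 6, -1] (depth 4)
After 'lt': stack = [6, 0, 0] (depth 3)
After 'push 6': stack = [6, 0, 0, 6] (depth 4)
After 'eq': stack = [6, 0, 0] (depth 3)
After 'neg': stack = [6, 0, 0] (depth 3)
After 'gt': stack = [6, 0] (depth 2)
After 'push -4': stack = [6, 0, -4] (depth 3)
After 'push 20': stack = [6, 0, -4, 20] (depth 4)
After 'drop': stack = [6, 0, -4] (depth 3)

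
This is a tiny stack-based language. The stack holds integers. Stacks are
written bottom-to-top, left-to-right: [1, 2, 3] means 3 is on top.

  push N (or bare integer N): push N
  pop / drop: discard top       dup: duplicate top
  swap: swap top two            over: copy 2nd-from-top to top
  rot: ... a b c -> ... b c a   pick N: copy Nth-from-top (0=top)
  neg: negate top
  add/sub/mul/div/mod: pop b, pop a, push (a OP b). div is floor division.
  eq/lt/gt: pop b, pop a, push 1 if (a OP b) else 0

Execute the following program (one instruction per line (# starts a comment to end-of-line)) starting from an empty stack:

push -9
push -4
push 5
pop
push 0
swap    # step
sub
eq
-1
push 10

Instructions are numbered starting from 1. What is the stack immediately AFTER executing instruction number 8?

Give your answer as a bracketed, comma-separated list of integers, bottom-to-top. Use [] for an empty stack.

Answer: [0]

Derivation:
Step 1 ('push -9'): [-9]
Step 2 ('push -4'): [-9, -4]
Step 3 ('push 5'): [-9, -4, 5]
Step 4 ('pop'): [-9, -4]
Step 5 ('push 0'): [-9, -4, 0]
Step 6 ('swap'): [-9, 0, -4]
Step 7 ('sub'): [-9, 4]
Step 8 ('eq'): [0]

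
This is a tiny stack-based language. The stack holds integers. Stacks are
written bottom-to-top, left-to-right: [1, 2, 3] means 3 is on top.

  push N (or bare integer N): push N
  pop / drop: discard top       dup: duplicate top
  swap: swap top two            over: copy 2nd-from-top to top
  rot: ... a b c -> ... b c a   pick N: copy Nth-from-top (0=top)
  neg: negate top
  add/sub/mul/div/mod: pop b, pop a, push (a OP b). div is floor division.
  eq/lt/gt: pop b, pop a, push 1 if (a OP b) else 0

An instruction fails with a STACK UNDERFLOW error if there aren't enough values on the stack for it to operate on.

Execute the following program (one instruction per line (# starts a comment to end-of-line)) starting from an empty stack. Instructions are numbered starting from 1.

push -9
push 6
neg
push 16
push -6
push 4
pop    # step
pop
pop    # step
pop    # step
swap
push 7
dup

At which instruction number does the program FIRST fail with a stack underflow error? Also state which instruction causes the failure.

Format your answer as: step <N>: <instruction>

Answer: step 11: swap

Derivation:
Step 1 ('push -9'): stack = [-9], depth = 1
Step 2 ('push 6'): stack = [-9, 6], depth = 2
Step 3 ('neg'): stack = [-9, -6], depth = 2
Step 4 ('push 16'): stack = [-9, -6, 16], depth = 3
Step 5 ('push -6'): stack = [-9, -6, 16, -6], depth = 4
Step 6 ('push 4'): stack = [-9, -6, 16, -6, 4], depth = 5
Step 7 ('pop'): stack = [-9, -6, 16, -6], depth = 4
Step 8 ('pop'): stack = [-9, -6, 16], depth = 3
Step 9 ('pop'): stack = [-9, -6], depth = 2
Step 10 ('pop'): stack = [-9], depth = 1
Step 11 ('swap'): needs 2 value(s) but depth is 1 — STACK UNDERFLOW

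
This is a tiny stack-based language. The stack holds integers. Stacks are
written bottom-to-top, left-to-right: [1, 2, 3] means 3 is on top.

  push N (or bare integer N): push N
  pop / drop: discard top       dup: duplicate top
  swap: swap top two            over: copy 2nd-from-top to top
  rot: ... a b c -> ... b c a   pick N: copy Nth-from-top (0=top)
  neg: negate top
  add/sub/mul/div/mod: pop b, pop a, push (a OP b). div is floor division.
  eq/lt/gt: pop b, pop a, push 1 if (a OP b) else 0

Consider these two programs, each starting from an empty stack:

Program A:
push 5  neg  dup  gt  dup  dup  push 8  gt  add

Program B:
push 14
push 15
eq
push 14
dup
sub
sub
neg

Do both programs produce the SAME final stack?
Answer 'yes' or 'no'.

Program A trace:
  After 'push 5': [5]
  After 'neg': [-5]
  After 'dup': [-5, -5]
  After 'gt': [0]
  After 'dup': [0, 0]
  After 'dup': [0, 0, 0]
  After 'push 8': [0, 0, 0, 8]
  After 'gt': [0, 0, 0]
  After 'add': [0, 0]
Program A final stack: [0, 0]

Program B trace:
  After 'push 14': [14]
  After 'push 15': [14, 15]
  After 'eq': [0]
  After 'push 14': [0, 14]
  After 'dup': [0, 14, 14]
  After 'sub': [0, 0]
  After 'sub': [0]
  After 'neg': [0]
Program B final stack: [0]
Same: no

Answer: no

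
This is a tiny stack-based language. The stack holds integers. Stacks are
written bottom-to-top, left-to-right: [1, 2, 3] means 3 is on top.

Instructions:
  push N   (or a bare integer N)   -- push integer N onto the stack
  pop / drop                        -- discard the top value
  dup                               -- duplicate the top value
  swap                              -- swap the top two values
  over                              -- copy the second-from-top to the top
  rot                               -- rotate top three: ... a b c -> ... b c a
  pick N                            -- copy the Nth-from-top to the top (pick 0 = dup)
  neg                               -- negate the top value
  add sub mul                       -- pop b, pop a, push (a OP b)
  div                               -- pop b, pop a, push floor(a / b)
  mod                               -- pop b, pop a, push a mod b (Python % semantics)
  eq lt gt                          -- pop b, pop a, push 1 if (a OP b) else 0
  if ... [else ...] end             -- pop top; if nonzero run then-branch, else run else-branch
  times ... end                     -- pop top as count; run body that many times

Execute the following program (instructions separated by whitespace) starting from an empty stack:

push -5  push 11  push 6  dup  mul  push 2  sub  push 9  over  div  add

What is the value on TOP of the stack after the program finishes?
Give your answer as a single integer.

Answer: 34

Derivation:
After 'push -5': [-5]
After 'push 11': [-5, 11]
After 'push 6': [-5, 11, 6]
After 'dup': [-5, 11, 6, 6]
After 'mul': [-5, 11, 36]
After 'push 2': [-5, 11, 36, 2]
After 'sub': [-5, 11, 34]
After 'push 9': [-5, 11, 34, 9]
After 'over': [-5, 11, 34, 9, 34]
After 'div': [-5, 11, 34, 0]
After 'add': [-5, 11, 34]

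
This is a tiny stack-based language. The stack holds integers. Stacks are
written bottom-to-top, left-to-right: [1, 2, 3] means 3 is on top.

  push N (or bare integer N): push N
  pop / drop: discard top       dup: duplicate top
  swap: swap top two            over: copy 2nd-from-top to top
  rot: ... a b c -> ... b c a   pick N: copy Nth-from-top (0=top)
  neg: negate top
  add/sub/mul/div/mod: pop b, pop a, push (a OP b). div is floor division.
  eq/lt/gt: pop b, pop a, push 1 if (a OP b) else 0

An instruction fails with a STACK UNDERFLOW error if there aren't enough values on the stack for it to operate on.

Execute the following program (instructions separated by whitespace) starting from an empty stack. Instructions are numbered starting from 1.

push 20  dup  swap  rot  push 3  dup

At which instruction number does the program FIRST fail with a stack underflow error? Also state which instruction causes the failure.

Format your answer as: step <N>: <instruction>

Step 1 ('push 20'): stack = [20], depth = 1
Step 2 ('dup'): stack = [20, 20], depth = 2
Step 3 ('swap'): stack = [20, 20], depth = 2
Step 4 ('rot'): needs 3 value(s) but depth is 2 — STACK UNDERFLOW

Answer: step 4: rot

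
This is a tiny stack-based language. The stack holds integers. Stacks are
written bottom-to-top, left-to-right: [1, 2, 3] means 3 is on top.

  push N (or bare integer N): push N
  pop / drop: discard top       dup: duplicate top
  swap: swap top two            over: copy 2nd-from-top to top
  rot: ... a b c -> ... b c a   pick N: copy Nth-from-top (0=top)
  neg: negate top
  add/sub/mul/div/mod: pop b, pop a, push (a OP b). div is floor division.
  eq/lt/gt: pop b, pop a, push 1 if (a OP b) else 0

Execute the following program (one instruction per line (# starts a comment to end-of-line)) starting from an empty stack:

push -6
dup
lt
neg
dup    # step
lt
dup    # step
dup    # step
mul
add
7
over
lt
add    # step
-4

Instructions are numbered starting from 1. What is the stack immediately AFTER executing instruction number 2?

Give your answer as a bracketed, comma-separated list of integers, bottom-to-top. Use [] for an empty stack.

Answer: [-6, -6]

Derivation:
Step 1 ('push -6'): [-6]
Step 2 ('dup'): [-6, -6]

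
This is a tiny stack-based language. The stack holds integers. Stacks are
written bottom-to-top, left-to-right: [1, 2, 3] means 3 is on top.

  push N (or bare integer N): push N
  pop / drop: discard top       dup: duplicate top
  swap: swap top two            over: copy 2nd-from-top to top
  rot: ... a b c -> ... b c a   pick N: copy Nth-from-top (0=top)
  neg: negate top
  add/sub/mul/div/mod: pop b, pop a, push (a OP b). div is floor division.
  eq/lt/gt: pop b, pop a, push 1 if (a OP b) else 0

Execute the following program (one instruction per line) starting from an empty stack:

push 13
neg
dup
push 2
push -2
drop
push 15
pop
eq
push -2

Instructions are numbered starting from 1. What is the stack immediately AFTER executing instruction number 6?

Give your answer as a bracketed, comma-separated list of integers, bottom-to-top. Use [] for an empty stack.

Step 1 ('push 13'): [13]
Step 2 ('neg'): [-13]
Step 3 ('dup'): [-13, -13]
Step 4 ('push 2'): [-13, -13, 2]
Step 5 ('push -2'): [-13, -13, 2, -2]
Step 6 ('drop'): [-13, -13, 2]

Answer: [-13, -13, 2]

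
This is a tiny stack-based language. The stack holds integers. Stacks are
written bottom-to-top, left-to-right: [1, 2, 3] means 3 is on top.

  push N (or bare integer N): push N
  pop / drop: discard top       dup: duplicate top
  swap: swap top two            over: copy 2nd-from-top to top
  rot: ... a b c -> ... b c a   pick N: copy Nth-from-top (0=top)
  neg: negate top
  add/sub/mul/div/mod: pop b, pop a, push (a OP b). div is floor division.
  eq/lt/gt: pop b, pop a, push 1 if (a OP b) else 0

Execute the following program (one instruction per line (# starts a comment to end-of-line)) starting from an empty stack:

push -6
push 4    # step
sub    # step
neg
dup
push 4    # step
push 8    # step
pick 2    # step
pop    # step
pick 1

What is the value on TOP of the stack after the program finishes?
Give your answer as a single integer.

Answer: 4

Derivation:
After 'push -6': [-6]
After 'push 4': [-6, 4]
After 'sub': [-10]
After 'neg': [10]
After 'dup': [10, 10]
After 'push 4': [10, 10, 4]
After 'push 8': [10, 10, 4, 8]
After 'pick 2': [10, 10, 4, 8, 10]
After 'pop': [10, 10, 4, 8]
After 'pick 1': [10, 10, 4, 8, 4]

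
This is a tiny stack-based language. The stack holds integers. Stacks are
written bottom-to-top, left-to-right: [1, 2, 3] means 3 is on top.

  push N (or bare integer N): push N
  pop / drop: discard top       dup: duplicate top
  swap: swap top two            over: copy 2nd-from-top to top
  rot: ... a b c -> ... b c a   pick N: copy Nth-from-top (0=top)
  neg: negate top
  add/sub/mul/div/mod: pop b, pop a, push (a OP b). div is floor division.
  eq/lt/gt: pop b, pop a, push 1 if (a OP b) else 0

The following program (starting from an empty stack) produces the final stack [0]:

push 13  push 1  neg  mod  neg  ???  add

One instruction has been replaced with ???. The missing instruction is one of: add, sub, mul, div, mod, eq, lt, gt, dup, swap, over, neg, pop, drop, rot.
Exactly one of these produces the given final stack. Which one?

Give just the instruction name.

Stack before ???: [0]
Stack after ???:  [0, 0]
The instruction that transforms [0] -> [0, 0] is: dup

Answer: dup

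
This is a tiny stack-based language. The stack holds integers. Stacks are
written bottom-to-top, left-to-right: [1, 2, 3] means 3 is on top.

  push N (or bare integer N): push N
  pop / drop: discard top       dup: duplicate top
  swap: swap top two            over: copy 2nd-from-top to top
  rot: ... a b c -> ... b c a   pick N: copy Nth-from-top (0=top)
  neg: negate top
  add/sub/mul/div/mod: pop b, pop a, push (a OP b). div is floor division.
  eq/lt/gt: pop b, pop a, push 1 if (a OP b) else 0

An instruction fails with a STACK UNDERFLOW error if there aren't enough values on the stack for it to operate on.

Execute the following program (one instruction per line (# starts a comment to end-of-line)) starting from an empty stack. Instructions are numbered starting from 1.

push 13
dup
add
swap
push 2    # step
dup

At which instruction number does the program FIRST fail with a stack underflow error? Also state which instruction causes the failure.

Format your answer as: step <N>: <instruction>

Answer: step 4: swap

Derivation:
Step 1 ('push 13'): stack = [13], depth = 1
Step 2 ('dup'): stack = [13, 13], depth = 2
Step 3 ('add'): stack = [26], depth = 1
Step 4 ('swap'): needs 2 value(s) but depth is 1 — STACK UNDERFLOW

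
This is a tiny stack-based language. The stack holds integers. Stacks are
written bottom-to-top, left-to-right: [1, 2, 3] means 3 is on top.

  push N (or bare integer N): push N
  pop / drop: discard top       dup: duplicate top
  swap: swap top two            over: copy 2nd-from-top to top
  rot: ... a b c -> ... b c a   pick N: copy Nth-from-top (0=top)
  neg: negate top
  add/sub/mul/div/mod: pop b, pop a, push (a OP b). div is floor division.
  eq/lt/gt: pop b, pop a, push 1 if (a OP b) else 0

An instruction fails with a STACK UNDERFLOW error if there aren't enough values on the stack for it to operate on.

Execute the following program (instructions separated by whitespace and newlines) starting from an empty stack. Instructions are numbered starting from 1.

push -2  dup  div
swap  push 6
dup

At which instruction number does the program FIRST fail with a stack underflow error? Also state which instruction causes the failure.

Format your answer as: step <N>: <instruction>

Answer: step 4: swap

Derivation:
Step 1 ('push -2'): stack = [-2], depth = 1
Step 2 ('dup'): stack = [-2, -2], depth = 2
Step 3 ('div'): stack = [1], depth = 1
Step 4 ('swap'): needs 2 value(s) but depth is 1 — STACK UNDERFLOW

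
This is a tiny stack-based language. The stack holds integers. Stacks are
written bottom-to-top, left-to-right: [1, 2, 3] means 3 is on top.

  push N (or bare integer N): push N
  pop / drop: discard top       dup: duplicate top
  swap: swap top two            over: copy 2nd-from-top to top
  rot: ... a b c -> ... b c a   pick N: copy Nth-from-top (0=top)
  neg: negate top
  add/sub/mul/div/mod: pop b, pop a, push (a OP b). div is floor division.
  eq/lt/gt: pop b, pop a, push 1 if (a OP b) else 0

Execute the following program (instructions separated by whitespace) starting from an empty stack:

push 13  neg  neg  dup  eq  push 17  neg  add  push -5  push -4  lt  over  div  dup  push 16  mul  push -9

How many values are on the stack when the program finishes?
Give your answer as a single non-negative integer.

Answer: 4

Derivation:
After 'push 13': stack = [13] (depth 1)
After 'neg': stack = [-13] (depth 1)
After 'neg': stack = [13] (depth 1)
After 'dup': stack = [13, 13] (depth 2)
After 'eq': stack = [1] (depth 1)
After 'push 17': stack = [1, 17] (depth 2)
After 'neg': stack = [1, -17] (depth 2)
After 'add': stack = [-16] (depth 1)
After 'push -5': stack = [-16, -5] (depth 2)
After 'push -4': stack = [-16, -5, -4] (depth 3)
After 'lt': stack = [-16, 1] (depth 2)
After 'over': stack = [-16, 1, -16] (depth 3)
After 'div': stack = [-16, -1] (depth 2)
After 'dup': stack = [-16, -1, -1] (depth 3)
After 'push 16': stack = [-16, -1, -1, 16] (depth 4)
After 'mul': stack = [-16, -1, -16] (depth 3)
After 'push -9': stack = [-16, -1, -16, -9] (depth 4)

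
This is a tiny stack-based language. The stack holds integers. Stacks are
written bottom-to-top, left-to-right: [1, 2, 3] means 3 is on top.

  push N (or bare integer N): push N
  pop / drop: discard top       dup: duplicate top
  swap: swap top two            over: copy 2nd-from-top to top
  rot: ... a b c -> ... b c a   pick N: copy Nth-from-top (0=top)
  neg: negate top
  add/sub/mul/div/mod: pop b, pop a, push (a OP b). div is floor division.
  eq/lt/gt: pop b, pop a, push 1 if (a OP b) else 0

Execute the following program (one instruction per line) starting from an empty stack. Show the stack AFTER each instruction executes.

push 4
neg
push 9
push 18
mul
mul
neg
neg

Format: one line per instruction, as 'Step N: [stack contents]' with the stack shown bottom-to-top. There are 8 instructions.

Step 1: [4]
Step 2: [-4]
Step 3: [-4, 9]
Step 4: [-4, 9, 18]
Step 5: [-4, 162]
Step 6: [-648]
Step 7: [648]
Step 8: [-648]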